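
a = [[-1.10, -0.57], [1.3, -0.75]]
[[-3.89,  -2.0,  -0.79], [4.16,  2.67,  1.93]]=a @ [[3.38,1.93,1.08],[0.31,-0.22,-0.7]]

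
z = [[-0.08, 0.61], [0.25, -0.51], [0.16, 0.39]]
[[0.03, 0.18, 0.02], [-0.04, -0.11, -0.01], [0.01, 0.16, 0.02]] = z@ [[-0.04,0.2,0.03],[0.05,0.32,0.03]]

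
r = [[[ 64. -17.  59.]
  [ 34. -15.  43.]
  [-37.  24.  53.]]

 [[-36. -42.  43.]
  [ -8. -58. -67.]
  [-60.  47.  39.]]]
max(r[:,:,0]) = 64.0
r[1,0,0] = -36.0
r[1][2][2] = 39.0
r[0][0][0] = 64.0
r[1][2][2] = 39.0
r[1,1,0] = -8.0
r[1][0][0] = -36.0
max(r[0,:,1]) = 24.0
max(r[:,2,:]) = 53.0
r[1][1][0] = -8.0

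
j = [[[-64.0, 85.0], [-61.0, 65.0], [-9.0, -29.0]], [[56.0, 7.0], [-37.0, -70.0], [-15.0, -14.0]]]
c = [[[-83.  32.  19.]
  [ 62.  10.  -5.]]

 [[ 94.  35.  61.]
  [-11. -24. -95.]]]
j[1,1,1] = -70.0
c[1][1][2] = -95.0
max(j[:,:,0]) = 56.0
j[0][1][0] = -61.0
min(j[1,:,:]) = -70.0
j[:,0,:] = [[-64.0, 85.0], [56.0, 7.0]]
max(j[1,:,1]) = 7.0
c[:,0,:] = [[-83.0, 32.0, 19.0], [94.0, 35.0, 61.0]]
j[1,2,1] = -14.0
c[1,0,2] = 61.0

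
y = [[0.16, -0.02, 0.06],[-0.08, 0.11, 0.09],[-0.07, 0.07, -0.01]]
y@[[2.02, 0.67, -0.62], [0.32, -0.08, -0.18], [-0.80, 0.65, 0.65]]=[[0.27, 0.15, -0.06], [-0.2, -0.00, 0.09], [-0.11, -0.06, 0.02]]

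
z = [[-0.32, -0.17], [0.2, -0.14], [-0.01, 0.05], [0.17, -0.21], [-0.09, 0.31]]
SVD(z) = [[0.17, 0.92], [-0.5, -0.16], [0.09, -0.06], [-0.57, 0.02], [0.62, -0.35]] @ diag([0.47275911364685064, 0.38366498467262317]) @ [[-0.65, 0.76], [-0.76, -0.65]]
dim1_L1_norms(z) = [0.49, 0.34, 0.06, 0.38, 0.4]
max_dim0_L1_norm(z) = 0.88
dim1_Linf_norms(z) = [0.32, 0.2, 0.05, 0.21, 0.31]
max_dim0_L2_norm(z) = 0.44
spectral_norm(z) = 0.47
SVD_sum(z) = [[-0.05, 0.06], [0.15, -0.18], [-0.03, 0.03], [0.18, -0.21], [-0.19, 0.22]] + [[-0.27, -0.23], [0.05, 0.04], [0.02, 0.02], [-0.01, -0.0], [0.10, 0.09]]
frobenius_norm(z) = 0.61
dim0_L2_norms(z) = [0.42, 0.44]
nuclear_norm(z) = 0.86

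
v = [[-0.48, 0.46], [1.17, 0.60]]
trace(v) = 0.12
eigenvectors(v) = [[-0.78, -0.30],[0.63, -0.95]]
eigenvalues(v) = [-0.85, 0.97]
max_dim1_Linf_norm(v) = 1.17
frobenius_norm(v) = 1.47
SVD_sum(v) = [[-0.26, -0.1], [1.22, 0.48]] + [[-0.22, 0.56],[-0.05, 0.12]]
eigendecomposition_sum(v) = [[-0.68, 0.21], [0.55, -0.17]] + [[0.20, 0.25],[0.62, 0.77]]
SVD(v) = [[-0.21, 0.98], [0.98, 0.21]] @ diag([1.3376977504308898, 0.6176283093351022]) @ [[0.93,0.37],[-0.37,0.93]]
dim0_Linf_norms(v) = [1.17, 0.6]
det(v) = -0.83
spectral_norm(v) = 1.34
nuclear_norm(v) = 1.96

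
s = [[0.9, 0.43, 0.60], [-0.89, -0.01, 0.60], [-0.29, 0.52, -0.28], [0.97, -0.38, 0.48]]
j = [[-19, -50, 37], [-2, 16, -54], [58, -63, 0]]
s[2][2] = -0.282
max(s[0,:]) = 0.905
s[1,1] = -0.014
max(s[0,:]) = 0.905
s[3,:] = [0.971, -0.376, 0.48]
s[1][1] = -0.014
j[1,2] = -54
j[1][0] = -2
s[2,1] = 0.515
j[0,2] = 37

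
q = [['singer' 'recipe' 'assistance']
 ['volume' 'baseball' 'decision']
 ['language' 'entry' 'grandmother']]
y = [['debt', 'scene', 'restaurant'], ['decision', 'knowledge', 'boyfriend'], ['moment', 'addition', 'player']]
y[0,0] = 'debt'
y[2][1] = 'addition'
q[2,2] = 'grandmother'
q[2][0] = 'language'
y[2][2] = 'player'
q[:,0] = ['singer', 'volume', 'language']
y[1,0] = 'decision'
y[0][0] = 'debt'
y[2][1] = 'addition'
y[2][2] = 'player'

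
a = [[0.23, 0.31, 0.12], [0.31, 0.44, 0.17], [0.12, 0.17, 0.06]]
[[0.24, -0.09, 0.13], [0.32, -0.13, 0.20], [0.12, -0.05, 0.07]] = a@ [[0.92, -0.02, -0.71],[0.05, -0.43, 0.66],[0.07, 0.38, 0.76]]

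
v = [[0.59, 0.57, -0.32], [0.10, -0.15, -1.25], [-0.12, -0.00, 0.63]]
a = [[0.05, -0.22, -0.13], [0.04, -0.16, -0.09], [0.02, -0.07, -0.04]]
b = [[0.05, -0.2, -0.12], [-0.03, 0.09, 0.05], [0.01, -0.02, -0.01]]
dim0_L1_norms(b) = [0.09, 0.31, 0.18]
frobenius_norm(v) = 1.67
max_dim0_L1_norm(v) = 2.2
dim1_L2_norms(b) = [0.24, 0.11, 0.02]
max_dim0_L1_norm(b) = 0.31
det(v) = -0.00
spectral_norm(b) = 0.26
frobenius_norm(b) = 0.26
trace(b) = 0.13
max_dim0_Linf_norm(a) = 0.22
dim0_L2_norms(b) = [0.06, 0.22, 0.13]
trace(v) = 1.07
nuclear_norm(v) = 2.26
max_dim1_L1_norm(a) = 0.4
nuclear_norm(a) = 0.34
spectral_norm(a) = 0.33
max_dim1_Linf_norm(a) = 0.22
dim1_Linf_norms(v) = [0.59, 1.25, 0.63]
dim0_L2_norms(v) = [0.61, 0.59, 1.44]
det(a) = -0.00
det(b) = 0.00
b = v @ a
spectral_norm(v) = 1.47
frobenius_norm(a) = 0.33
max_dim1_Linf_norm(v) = 1.25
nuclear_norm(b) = 0.27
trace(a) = -0.15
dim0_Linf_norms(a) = [0.05, 0.22, 0.13]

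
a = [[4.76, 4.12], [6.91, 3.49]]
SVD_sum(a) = [[5.26, 3.33],[6.51, 4.13]] + [[-0.5, 0.79], [0.4, -0.64]]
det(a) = -11.86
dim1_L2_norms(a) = [6.3, 7.74]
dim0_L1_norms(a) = [11.67, 7.61]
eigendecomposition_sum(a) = [[5.31, 3.64], [6.11, 4.19]] + [[-0.55, 0.48], [0.80, -0.7]]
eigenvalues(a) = [9.5, -1.25]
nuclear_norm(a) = 11.10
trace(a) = 8.25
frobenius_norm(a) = 9.98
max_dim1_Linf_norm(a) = 6.91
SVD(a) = [[-0.63, -0.78], [-0.78, 0.63]] @ diag([9.905934425786699, 1.1969390761496352]) @ [[-0.84, -0.54], [0.54, -0.84]]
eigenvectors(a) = [[0.66, -0.57],[0.75, 0.82]]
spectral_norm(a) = 9.91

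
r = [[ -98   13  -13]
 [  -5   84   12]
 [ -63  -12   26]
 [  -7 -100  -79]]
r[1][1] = 84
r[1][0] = -5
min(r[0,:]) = -98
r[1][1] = 84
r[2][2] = 26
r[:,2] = [-13, 12, 26, -79]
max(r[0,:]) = 13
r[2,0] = -63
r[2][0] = -63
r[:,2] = [-13, 12, 26, -79]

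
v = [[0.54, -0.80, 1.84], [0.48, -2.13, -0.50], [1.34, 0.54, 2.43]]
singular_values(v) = [3.37, 2.37, 0.57]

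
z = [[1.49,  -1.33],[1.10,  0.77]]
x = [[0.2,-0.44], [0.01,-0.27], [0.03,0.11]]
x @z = [[-0.19, -0.6], [-0.28, -0.22], [0.17, 0.04]]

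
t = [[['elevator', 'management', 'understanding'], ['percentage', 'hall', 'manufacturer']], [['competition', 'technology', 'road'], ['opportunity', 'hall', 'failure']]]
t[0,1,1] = 'hall'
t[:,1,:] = [['percentage', 'hall', 'manufacturer'], ['opportunity', 'hall', 'failure']]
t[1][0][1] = 'technology'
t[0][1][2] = 'manufacturer'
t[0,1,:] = ['percentage', 'hall', 'manufacturer']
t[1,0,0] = 'competition'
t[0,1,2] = 'manufacturer'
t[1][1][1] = 'hall'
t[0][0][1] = 'management'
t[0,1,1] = 'hall'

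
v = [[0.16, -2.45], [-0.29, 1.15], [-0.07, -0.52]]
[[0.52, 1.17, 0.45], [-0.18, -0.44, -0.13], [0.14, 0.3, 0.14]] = v@[[-0.29, -0.5, -0.38], [-0.23, -0.51, -0.21]]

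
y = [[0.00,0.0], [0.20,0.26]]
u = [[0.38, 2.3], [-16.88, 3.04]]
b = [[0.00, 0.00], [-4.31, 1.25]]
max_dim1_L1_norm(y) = 0.46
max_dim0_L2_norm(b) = 4.31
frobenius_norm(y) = 0.33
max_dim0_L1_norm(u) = 17.26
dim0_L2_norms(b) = [4.31, 1.25]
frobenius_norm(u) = 17.31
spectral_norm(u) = 17.15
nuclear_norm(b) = 4.49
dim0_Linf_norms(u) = [16.88, 3.04]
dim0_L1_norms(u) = [17.26, 5.34]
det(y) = 0.00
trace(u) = 3.42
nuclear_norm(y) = 0.33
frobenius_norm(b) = 4.49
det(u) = 39.98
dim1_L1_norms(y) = [0.0, 0.46]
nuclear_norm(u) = 19.48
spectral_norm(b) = 4.49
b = y @ u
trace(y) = 0.26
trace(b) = 1.25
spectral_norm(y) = 0.33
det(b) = 0.00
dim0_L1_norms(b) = [4.31, 1.25]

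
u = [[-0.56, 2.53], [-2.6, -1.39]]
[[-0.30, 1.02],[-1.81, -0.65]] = u @[[0.68, 0.03], [0.03, 0.41]]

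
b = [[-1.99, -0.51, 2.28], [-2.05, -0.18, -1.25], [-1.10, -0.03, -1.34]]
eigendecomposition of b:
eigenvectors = [[0.26-0.49j,(0.26+0.49j),0.14+0.00j], [(0.7+0j),(0.7-0j),(-0.99+0j)], [(0.45+0.09j),0.45-0.09j,(-0.1+0j)]]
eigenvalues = [(-1.75+1.27j), (-1.75-1.27j), (-0+0j)]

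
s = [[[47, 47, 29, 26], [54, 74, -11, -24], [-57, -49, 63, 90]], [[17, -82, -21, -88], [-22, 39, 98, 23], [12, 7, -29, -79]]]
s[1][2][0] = 12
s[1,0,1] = -82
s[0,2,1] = -49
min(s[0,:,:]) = -57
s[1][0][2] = -21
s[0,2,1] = -49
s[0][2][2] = 63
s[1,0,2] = -21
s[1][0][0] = 17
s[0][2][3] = 90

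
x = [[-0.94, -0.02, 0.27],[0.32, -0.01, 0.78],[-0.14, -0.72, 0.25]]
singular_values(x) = [1.03, 0.9, 0.63]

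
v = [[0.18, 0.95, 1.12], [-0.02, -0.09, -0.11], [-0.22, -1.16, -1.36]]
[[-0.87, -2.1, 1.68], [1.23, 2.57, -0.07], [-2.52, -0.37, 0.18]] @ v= [[-0.48, -2.59, -3.03], [0.19, 1.02, 1.19], [-0.49, -2.57, -3.03]]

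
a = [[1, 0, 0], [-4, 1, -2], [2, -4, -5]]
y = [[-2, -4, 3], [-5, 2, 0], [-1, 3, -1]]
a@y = [[-2, -4, 3], [5, 12, -10], [21, -31, 11]]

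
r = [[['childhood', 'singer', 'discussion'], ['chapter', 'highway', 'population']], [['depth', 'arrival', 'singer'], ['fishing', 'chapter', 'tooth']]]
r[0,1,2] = 'population'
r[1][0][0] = 'depth'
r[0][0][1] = 'singer'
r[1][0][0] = 'depth'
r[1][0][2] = 'singer'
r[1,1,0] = 'fishing'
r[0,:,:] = [['childhood', 'singer', 'discussion'], ['chapter', 'highway', 'population']]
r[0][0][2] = 'discussion'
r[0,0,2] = 'discussion'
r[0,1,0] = 'chapter'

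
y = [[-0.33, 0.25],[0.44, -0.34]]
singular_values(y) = [0.69, 0.0]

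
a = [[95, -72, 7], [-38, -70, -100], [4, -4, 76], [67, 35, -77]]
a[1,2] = -100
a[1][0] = -38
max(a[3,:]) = 67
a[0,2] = 7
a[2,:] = [4, -4, 76]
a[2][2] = 76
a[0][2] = 7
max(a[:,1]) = 35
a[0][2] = 7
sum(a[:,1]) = -111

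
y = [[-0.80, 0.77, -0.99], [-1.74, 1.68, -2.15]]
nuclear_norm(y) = 3.56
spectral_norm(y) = 3.56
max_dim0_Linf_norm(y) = 2.15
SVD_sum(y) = [[-0.80, 0.77, -0.99],[-1.74, 1.68, -2.15]] + [[-0.0,  -0.00,  -0.00],[0.0,  0.00,  0.0]]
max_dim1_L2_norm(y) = 3.24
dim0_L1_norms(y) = [2.54, 2.45, 3.14]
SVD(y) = [[-0.42, -0.91], [-0.91, 0.42]] @ diag([3.5616700300140733, 0.0025685208888638032]) @ [[0.54, -0.52, 0.66], [0.05, 0.81, 0.59]]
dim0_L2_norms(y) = [1.92, 1.85, 2.37]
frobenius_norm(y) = 3.56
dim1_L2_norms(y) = [1.49, 3.24]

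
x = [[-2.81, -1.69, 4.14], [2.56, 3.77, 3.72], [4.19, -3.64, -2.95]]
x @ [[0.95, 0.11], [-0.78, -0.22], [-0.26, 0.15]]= [[-2.43, 0.68], [-1.48, 0.01], [7.59, 0.82]]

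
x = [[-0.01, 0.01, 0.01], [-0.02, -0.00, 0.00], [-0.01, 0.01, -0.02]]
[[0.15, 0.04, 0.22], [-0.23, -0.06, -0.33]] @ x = [[-0.00,0.00,-0.0], [0.01,-0.01,0.00]]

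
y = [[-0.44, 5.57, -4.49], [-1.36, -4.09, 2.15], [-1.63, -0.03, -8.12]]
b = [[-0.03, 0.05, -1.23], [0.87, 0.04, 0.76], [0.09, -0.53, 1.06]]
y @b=[[4.46, 2.58, 0.01], [-3.32, -1.37, 0.84], [-0.71, 4.22, -6.63]]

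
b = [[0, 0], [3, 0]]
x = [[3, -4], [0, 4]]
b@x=[[0, 0], [9, -12]]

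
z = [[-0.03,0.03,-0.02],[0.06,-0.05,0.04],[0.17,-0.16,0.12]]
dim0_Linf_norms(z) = [0.17, 0.16, 0.12]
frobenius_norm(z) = 0.28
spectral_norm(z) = 0.28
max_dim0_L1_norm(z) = 0.26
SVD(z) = [[-0.17, -0.35, 0.92], [0.31, -0.91, -0.29], [0.94, 0.24, 0.26]] @ diag([0.28066928345610853, 0.004743012513107089, 0.0015023836178347184]) @ [[0.65, -0.61, 0.46],[-0.64, -0.76, -0.09],[-0.40, 0.23, 0.89]]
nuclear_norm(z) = 0.29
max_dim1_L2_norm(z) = 0.26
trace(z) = 0.04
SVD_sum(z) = [[-0.03, 0.03, -0.02], [0.06, -0.05, 0.04], [0.17, -0.16, 0.12]] + [[0.0, 0.00, 0.00], [0.0, 0.00, 0.00], [-0.0, -0.0, -0.0]] + [[-0.00,0.00,0.0], [0.0,-0.0,-0.00], [-0.0,0.00,0.0]]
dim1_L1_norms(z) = [0.08, 0.15, 0.45]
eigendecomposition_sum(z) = [[-0.02, 0.02, -0.02], [0.05, -0.05, 0.04], [0.14, -0.15, 0.11]] + [[-0.01, 0.01, -0.00], [0.01, -0.01, 0.0], [0.03, -0.02, 0.01]] + [[0.0, 0.0, -0.00], [0.0, 0.01, -0.0], [0.00, 0.01, -0.0]]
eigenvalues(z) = [0.04, -0.01, 0.01]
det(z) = -0.00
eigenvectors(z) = [[0.12, -0.36, -0.2], [-0.33, 0.31, -0.70], [-0.94, 0.88, -0.69]]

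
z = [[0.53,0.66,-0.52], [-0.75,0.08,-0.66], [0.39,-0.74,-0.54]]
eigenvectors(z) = [[(-0.71+0j), (-0.71-0j), 0.05+0.00j], [0.02-0.59j, 0.02+0.59j, (0.55+0j)], [(0.03+0.38j), 0.03-0.38j, 0.84+0.00j]]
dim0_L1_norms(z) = [1.67, 1.48, 1.72]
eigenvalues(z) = [(0.53+0.84j), (0.53-0.84j), (-1+0j)]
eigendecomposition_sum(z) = [[0.27+0.42j, (0.34-0.23j), -0.24+0.13j], [-0.36+0.21j, 0.19+0.30j, (-0.1-0.21j)], [0.22-0.16j, -0.14-0.18j, 0.08+0.12j]] + [[(0.27-0.42j), (0.34+0.23j), -0.24-0.13j], [-0.36-0.21j, (0.19-0.3j), (-0.1+0.21j)], [0.22+0.16j, (-0.14+0.18j), (0.08-0.12j)]] + [[-0.00-0.00j, (-0.03+0j), (-0.04+0j)], [(-0.03-0j), -0.30+0.00j, -0.46+0.00j], [-0.04-0.00j, -0.45+0.00j, -0.70+0.00j]]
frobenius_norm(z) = 1.73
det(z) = -0.99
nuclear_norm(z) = 2.99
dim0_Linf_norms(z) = [0.75, 0.74, 0.66]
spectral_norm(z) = 1.00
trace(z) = 0.07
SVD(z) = [[-0.09, -0.13, 0.99], [0.95, -0.31, 0.04], [0.31, 0.94, 0.15]] @ diag([1.003071856126637, 0.9949114586200616, 0.9933267543729833]) @ [[-0.64, -0.21, -0.74], [0.54, -0.81, -0.24], [0.55, 0.55, -0.63]]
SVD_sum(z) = [[0.06, 0.02, 0.07],[-0.61, -0.20, -0.71],[-0.20, -0.06, -0.23]] + [[-0.07, 0.10, 0.03], [-0.17, 0.25, 0.07], [0.5, -0.76, -0.22]] + [[0.54,0.54,-0.62],[0.02,0.02,-0.03],[0.08,0.08,-0.09]]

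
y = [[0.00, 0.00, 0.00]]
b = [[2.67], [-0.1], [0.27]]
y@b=[[0.00]]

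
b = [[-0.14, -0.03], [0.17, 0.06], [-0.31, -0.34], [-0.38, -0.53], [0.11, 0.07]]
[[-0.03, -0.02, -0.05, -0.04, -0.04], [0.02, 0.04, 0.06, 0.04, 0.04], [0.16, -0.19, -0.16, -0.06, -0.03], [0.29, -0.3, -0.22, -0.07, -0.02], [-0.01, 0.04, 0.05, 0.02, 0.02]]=b@[[0.43, 0.02, 0.29, 0.27, 0.30], [-0.85, 0.55, 0.2, -0.07, -0.18]]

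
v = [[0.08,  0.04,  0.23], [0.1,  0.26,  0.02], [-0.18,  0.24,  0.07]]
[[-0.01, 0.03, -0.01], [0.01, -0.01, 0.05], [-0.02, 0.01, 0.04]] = v @ [[0.09,-0.04,0.00],[0.02,-0.05,0.19],[-0.09,0.16,-0.07]]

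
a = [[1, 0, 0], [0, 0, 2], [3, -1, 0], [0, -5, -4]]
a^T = [[1, 0, 3, 0], [0, 0, -1, -5], [0, 2, 0, -4]]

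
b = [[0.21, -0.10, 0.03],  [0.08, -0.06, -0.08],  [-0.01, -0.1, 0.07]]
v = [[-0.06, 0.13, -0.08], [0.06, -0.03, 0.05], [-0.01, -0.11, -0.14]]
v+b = [[0.15, 0.03, -0.05],[0.14, -0.09, -0.03],[-0.02, -0.21, -0.07]]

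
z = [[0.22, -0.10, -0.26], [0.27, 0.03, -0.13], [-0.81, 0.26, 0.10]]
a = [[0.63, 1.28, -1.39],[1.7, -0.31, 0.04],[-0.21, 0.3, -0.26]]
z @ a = [[0.02, 0.23, -0.24], [0.25, 0.30, -0.34], [-0.09, -1.09, 1.11]]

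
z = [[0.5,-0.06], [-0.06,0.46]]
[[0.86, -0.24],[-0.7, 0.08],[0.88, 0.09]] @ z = [[0.44,-0.16], [-0.35,0.08], [0.43,-0.01]]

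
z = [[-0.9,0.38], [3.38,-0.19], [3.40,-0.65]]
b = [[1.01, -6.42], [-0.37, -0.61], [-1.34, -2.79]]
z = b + [[-1.91, 6.8], [3.75, 0.42], [4.74, 2.14]]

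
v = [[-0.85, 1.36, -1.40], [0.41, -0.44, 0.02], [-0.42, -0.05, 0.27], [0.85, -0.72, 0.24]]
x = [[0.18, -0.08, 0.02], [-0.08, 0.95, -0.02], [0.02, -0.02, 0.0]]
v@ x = [[-0.29,1.39,-0.04], [0.11,-0.45,0.02], [-0.07,-0.02,-0.01], [0.22,-0.76,0.03]]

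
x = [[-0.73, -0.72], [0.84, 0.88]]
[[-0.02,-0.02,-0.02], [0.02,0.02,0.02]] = x@[[0.04,0.05,0.05], [-0.01,-0.02,-0.02]]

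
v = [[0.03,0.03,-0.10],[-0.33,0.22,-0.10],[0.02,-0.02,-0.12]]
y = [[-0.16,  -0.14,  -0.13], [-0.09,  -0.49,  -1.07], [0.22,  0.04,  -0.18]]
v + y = [[-0.13, -0.11, -0.23], [-0.42, -0.27, -1.17], [0.24, 0.02, -0.30]]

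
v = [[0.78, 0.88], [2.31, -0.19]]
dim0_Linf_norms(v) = [2.31, 0.88]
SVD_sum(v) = [[0.82, 0.04],[2.30, 0.11]] + [[-0.04, 0.84], [0.01, -0.3]]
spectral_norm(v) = 2.44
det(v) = -2.18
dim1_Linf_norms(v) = [0.88, 2.31]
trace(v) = 0.59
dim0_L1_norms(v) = [3.09, 1.07]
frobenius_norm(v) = 2.60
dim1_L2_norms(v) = [1.18, 2.32]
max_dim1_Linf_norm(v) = 2.31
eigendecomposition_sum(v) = [[1.19, 0.53], [1.38, 0.61]] + [[-0.41, 0.35],[0.93, -0.80]]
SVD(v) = [[-0.34, -0.94], [-0.94, 0.34]] @ diag([2.4405744990420923, 0.8936420506139136]) @ [[-1.0, -0.05],  [0.05, -1.00]]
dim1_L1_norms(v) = [1.66, 2.5]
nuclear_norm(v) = 3.33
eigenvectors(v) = [[0.65, -0.4], [0.76, 0.91]]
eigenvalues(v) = [1.8, -1.21]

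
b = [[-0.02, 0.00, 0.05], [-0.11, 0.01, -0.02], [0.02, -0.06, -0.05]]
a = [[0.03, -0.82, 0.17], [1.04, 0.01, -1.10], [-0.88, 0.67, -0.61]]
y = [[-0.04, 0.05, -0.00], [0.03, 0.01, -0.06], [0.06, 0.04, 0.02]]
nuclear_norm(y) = 0.21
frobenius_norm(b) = 0.15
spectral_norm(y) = 0.08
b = a @ y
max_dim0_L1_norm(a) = 1.95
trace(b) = -0.06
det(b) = 0.00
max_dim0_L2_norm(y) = 0.08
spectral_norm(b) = 0.12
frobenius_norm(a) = 2.14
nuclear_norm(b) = 0.24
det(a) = -1.17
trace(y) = -0.01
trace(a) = -0.57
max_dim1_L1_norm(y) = 0.12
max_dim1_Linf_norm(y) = 0.06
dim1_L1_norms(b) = [0.07, 0.14, 0.13]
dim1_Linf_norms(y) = [0.05, 0.06, 0.06]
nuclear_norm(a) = 3.47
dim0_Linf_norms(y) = [0.06, 0.05, 0.06]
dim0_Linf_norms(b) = [0.11, 0.06, 0.05]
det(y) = -0.00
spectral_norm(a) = 1.54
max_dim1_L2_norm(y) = 0.07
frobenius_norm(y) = 0.12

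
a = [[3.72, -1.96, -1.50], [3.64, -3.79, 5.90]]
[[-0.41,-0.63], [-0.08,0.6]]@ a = [[-3.82,3.19,-3.1], [1.89,-2.12,3.66]]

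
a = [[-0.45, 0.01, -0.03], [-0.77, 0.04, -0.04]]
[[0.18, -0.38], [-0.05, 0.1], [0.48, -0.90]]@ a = [[0.21, -0.01, 0.01], [-0.05, 0.00, -0.0], [0.48, -0.03, 0.02]]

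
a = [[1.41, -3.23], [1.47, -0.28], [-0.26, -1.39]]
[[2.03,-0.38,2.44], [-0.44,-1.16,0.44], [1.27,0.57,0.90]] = a @ [[-0.46, -0.84, 0.17],[-0.83, -0.25, -0.68]]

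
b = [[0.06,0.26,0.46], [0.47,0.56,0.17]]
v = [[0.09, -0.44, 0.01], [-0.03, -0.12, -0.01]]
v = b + [[0.03, -0.70, -0.45],[-0.50, -0.68, -0.18]]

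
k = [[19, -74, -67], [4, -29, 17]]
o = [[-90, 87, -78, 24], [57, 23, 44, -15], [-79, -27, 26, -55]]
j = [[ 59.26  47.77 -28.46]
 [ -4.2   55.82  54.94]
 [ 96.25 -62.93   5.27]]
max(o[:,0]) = 57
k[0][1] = -74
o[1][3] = -15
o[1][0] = 57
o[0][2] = -78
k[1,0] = 4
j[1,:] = [-4.2, 55.82, 54.94]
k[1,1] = -29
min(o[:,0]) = -90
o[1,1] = 23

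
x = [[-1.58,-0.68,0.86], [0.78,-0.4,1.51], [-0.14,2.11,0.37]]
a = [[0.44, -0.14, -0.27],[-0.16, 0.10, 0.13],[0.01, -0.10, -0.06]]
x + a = [[-1.14, -0.82, 0.59], [0.62, -0.3, 1.64], [-0.13, 2.01, 0.31]]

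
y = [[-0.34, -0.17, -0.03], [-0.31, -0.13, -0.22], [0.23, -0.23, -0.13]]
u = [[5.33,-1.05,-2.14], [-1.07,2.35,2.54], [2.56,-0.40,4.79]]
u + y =[[4.99, -1.22, -2.17], [-1.38, 2.22, 2.32], [2.79, -0.63, 4.66]]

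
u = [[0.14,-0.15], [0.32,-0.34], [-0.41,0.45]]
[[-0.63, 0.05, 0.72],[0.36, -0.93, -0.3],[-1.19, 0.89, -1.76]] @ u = [[-0.37, 0.40], [-0.12, 0.13], [0.84, -0.92]]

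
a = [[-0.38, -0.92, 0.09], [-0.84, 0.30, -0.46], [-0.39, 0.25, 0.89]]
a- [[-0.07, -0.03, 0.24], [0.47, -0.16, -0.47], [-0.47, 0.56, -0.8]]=[[-0.31, -0.89, -0.15], [-1.31, 0.46, 0.01], [0.08, -0.31, 1.69]]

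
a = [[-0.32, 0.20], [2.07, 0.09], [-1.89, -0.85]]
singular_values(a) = [2.89, 0.61]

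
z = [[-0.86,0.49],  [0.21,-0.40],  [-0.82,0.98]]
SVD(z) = [[-0.58, -0.78], [0.26, -0.45], [-0.77, 0.43]] @ diag([1.6486881002196565, 0.31373164997191466]) @ [[0.72, -0.69], [0.69, 0.72]]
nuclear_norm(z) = 1.96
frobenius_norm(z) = 1.68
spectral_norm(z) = 1.65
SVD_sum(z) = [[-0.69, 0.67],[0.31, -0.30],[-0.91, 0.88]] + [[-0.17, -0.18], [-0.1, -0.1], [0.09, 0.10]]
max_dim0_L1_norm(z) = 1.89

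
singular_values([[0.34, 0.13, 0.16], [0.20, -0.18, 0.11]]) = [0.44, 0.22]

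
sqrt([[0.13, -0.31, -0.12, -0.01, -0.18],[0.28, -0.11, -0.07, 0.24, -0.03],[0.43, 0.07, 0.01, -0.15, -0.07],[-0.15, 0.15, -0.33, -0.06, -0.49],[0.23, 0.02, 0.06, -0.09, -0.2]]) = [[(0.59-0j), (-0.31+0.02j), -0.11-0.04j, 0.01-0.02j, -0.26+0.04j],[0.37+0.04j, 0.30+0.14j, -0.09j, 0.20-0.17j, -0.08-0.21j],[0.36-0.02j, (0.15-0.14j), (0.28+0.22j), (-0.11+0.17j), (0.19-0.04j)],[-0.03-0.07j, 0.05-0.26j, (-0.34+0.18j), (0.3+0.32j), (-0.32+0.38j)],[0.22-0.04j, (0.04-0.07j), (0.13-0.07j), (-0.06+0.1j), (0.08+0.37j)]]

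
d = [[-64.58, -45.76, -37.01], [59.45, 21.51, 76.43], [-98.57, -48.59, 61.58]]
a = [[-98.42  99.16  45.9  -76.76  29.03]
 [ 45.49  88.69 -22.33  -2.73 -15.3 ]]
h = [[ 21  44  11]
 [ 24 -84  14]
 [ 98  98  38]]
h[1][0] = 24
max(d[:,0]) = 59.45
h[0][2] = 11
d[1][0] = 59.45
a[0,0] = -98.42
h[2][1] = 98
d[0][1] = -45.76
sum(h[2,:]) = 234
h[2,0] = 98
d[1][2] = 76.43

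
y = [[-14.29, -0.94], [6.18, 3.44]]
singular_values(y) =[15.73, 2.76]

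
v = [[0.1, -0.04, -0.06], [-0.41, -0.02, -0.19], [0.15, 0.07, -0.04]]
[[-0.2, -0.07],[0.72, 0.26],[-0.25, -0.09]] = v @ [[-1.79, -0.65], [0.35, 0.13], [0.06, 0.02]]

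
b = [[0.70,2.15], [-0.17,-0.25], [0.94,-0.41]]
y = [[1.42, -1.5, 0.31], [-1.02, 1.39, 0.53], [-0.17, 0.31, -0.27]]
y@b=[[1.54, 3.30], [-0.45, -2.76], [-0.43, -0.33]]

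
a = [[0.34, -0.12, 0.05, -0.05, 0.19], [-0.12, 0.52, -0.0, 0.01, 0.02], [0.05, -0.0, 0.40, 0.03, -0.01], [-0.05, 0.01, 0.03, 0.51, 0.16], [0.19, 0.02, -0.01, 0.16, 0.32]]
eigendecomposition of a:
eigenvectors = [[-0.62,-0.44,-0.37,0.47,0.26],[-0.19,0.33,0.73,0.52,0.21],[0.14,-0.15,-0.02,0.51,-0.84],[-0.32,-0.6,0.56,-0.43,-0.21],[0.68,-0.56,0.13,0.27,0.38]]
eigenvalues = [0.06, 0.62, 0.59, 0.42, 0.4]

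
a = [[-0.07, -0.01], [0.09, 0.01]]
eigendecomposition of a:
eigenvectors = [[-0.59, 0.15], [0.8, -0.99]]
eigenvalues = [-0.06, -0.0]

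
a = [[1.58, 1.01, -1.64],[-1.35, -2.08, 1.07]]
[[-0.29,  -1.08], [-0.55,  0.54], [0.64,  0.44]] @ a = [[1.00, 1.95, -0.68], [-1.60, -1.68, 1.48], [0.42, -0.27, -0.58]]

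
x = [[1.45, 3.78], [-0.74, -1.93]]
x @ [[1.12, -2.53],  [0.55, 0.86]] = [[3.70, -0.42], [-1.89, 0.21]]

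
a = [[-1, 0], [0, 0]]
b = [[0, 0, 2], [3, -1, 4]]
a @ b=[[0, 0, -2], [0, 0, 0]]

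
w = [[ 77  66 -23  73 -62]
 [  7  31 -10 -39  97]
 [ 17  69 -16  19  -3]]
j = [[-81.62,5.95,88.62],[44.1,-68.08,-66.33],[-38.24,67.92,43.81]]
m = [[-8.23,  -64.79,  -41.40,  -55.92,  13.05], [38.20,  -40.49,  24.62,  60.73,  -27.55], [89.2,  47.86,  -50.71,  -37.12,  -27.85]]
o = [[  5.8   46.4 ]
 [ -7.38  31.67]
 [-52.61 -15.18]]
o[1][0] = -7.38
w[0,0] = 77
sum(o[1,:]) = 24.290000000000003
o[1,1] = 31.67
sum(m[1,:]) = 55.510000000000005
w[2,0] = 17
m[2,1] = 47.86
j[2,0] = -38.24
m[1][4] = -27.55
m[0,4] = 13.05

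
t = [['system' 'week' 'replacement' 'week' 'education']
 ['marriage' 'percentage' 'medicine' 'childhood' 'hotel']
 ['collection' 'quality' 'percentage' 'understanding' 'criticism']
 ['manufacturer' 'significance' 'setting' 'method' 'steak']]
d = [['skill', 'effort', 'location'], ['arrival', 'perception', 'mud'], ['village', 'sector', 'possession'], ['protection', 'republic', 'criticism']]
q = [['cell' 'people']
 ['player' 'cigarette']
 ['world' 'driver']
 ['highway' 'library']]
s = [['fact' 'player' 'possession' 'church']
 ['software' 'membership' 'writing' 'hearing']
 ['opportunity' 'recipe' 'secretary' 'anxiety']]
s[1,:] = ['software', 'membership', 'writing', 'hearing']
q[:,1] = ['people', 'cigarette', 'driver', 'library']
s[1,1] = 'membership'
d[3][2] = 'criticism'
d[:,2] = ['location', 'mud', 'possession', 'criticism']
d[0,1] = 'effort'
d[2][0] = 'village'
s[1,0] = 'software'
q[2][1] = 'driver'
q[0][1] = 'people'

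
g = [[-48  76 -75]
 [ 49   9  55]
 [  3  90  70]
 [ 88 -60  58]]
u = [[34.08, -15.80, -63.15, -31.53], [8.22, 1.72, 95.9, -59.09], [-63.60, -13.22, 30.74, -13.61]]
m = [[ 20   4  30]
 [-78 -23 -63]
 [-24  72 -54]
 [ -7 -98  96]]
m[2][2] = -54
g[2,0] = 3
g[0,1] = 76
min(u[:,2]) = -63.15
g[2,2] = 70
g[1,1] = 9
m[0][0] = 20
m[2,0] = -24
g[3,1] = -60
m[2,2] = -54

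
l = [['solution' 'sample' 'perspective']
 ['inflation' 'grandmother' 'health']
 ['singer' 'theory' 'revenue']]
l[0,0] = 'solution'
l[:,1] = ['sample', 'grandmother', 'theory']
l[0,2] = 'perspective'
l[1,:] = ['inflation', 'grandmother', 'health']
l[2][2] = 'revenue'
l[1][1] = 'grandmother'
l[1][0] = 'inflation'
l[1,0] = 'inflation'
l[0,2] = 'perspective'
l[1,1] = 'grandmother'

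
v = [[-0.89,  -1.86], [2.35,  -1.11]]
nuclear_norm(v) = 4.66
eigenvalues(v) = [(-1+2.09j), (-1-2.09j)]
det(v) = 5.36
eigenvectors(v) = [[0.03+0.66j, (0.03-0.66j)], [0.75+0.00j, 0.75-0.00j]]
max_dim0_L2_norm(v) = 2.51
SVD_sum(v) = [[-0.03, 0.01], [2.36, -1.09]] + [[-0.86, -1.87], [-0.01, -0.02]]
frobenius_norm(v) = 3.32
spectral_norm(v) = 2.60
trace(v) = -2.00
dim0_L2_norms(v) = [2.51, 2.17]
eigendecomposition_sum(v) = [[(-0.45+1.07j), (-0.93-0.45j)], [(1.18+0.56j), -0.55+1.02j]] + [[(-0.45-1.07j), (-0.93+0.45j)],[1.18-0.56j, (-0.55-1.02j)]]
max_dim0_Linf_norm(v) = 2.35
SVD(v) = [[-0.01,1.0], [1.00,0.01]] @ diag([2.5990169440091986, 2.0618949839293674]) @ [[0.91, -0.42], [-0.42, -0.91]]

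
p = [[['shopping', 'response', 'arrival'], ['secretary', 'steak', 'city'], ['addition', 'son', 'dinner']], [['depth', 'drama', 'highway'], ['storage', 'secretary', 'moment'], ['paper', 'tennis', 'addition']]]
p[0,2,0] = 'addition'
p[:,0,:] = [['shopping', 'response', 'arrival'], ['depth', 'drama', 'highway']]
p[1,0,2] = 'highway'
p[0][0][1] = 'response'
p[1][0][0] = 'depth'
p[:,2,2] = ['dinner', 'addition']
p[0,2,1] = 'son'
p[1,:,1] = ['drama', 'secretary', 'tennis']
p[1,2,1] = 'tennis'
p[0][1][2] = 'city'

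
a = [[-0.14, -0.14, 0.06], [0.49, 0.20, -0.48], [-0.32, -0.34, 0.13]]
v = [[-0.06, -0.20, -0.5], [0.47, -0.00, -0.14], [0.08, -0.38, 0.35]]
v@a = [[0.07, 0.14, 0.03], [-0.02, -0.02, 0.01], [-0.31, -0.21, 0.23]]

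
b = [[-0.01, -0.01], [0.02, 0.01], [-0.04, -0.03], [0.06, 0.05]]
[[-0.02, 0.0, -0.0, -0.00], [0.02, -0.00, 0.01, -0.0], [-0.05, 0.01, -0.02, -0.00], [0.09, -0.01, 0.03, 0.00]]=b@[[0.37, -0.22, 0.85, -0.07], [1.29, 0.07, -0.44, 0.14]]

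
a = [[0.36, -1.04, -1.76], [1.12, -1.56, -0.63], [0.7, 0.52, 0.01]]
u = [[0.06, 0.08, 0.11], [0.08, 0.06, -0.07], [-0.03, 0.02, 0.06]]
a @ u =[[-0.01, -0.07, 0.01], [-0.04, -0.02, 0.19], [0.08, 0.09, 0.04]]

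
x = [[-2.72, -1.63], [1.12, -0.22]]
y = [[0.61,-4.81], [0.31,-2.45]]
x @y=[[-2.16, 17.08], [0.62, -4.85]]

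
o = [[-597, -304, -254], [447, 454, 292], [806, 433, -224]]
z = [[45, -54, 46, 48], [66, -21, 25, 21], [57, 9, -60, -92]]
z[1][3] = 21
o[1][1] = 454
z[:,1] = [-54, -21, 9]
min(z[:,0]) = 45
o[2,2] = -224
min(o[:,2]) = -254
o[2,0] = 806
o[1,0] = 447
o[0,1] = -304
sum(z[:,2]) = 11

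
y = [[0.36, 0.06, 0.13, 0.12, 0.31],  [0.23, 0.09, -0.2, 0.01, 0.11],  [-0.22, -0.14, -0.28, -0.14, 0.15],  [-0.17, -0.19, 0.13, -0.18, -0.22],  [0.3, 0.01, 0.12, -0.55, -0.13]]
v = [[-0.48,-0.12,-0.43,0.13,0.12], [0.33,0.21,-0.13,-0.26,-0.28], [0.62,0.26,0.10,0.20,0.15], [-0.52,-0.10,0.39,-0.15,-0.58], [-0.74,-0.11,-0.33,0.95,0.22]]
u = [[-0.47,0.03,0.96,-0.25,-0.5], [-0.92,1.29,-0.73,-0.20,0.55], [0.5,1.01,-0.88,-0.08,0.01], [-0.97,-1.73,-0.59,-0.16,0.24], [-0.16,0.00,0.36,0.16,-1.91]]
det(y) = 0.00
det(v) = -0.01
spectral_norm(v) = 1.49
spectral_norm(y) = 0.68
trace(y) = -0.14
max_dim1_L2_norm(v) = 1.27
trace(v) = -0.10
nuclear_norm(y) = 2.08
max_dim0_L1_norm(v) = 2.69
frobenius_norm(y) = 1.07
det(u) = -2.41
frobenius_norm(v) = 1.93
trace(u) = -2.13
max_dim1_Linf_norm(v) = 0.95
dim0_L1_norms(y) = [1.28, 0.49, 0.86, 1.0, 0.92]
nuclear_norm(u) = 7.68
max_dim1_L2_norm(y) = 0.65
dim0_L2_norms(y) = [0.59, 0.26, 0.41, 0.61, 0.44]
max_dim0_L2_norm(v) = 1.24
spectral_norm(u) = 2.52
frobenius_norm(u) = 3.88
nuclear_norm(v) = 3.46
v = u @ y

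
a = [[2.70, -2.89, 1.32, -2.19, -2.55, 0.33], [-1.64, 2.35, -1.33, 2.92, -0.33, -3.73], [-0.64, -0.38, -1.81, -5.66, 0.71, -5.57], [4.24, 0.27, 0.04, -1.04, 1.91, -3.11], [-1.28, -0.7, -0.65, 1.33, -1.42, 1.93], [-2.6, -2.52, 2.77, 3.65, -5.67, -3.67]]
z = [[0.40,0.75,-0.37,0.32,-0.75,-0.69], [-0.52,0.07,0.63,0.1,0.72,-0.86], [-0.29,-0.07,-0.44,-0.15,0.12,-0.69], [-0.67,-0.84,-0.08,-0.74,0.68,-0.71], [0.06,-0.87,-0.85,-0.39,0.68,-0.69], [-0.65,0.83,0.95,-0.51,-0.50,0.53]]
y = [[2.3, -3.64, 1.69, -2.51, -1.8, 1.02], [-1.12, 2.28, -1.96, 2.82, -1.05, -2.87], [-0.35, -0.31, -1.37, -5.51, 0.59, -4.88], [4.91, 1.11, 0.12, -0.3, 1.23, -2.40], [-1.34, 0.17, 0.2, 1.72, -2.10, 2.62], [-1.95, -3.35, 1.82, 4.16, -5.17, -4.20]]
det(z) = 0.23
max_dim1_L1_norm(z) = 3.97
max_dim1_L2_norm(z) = 1.67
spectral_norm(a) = 9.97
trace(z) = 0.50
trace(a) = -2.89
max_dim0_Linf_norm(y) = 5.51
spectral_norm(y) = 9.78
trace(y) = -3.39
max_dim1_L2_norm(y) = 8.94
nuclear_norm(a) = 32.68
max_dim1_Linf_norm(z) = 0.95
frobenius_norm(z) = 3.58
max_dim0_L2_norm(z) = 1.72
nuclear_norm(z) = 7.08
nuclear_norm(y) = 32.71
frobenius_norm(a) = 15.84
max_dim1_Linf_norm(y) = 5.51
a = z + y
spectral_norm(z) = 2.59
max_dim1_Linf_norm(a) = 5.67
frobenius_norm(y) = 15.65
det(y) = 2813.20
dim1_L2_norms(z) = [1.41, 1.39, 0.89, 1.64, 1.6, 1.67]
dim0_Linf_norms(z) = [0.67, 0.87, 0.95, 0.74, 0.75, 0.86]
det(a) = -2756.71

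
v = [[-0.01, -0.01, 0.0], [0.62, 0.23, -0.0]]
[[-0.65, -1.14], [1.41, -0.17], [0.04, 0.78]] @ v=[[-0.7, -0.26, 0.00], [-0.12, -0.05, 0.00], [0.48, 0.18, 0.00]]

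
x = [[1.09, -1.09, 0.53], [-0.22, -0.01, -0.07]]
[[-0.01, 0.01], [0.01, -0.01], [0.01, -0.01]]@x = [[-0.01,0.01,-0.01], [0.01,-0.01,0.01], [0.01,-0.01,0.01]]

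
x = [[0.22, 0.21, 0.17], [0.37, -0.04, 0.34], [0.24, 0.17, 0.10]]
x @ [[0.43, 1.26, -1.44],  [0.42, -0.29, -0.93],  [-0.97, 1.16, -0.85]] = [[0.02, 0.41, -0.66], [-0.19, 0.87, -0.78], [0.08, 0.37, -0.59]]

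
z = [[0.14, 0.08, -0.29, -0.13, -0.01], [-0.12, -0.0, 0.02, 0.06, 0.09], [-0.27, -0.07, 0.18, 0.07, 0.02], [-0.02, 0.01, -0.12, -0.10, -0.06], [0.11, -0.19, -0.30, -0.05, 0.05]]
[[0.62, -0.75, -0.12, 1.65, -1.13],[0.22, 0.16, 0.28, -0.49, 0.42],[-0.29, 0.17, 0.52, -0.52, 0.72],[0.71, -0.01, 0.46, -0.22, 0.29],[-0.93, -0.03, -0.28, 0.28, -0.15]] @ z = [[0.05, 0.29, -0.08, -0.24, -0.23], [-0.01, -0.09, -0.08, 0.03, 0.07], [-0.11, -0.2, 0.03, 0.10, 0.1], [0.01, -0.03, -0.18, -0.05, 0.03], [-0.07, -0.02, 0.23, 0.08, -0.02]]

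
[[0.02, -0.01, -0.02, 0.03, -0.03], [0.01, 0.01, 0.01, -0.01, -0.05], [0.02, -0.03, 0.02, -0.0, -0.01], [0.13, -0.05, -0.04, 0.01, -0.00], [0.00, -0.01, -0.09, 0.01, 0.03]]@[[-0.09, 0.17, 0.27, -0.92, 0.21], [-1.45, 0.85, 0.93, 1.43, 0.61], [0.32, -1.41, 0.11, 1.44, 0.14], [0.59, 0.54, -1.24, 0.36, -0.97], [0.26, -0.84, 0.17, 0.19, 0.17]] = [[0.02, 0.06, -0.05, -0.06, -0.04], [-0.03, 0.03, 0.02, 0.01, 0.01], [0.05, -0.04, -0.02, -0.03, -0.01], [0.05, 0.04, -0.03, -0.25, -0.02], [-0.00, 0.10, -0.03, -0.13, -0.02]]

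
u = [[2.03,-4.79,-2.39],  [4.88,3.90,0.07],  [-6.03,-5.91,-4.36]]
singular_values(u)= [11.44, 5.2, 2.03]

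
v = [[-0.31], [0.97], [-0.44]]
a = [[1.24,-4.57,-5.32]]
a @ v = [[-2.48]]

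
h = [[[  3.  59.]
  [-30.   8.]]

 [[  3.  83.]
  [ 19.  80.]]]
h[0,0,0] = 3.0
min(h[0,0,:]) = 3.0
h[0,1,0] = -30.0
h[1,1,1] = 80.0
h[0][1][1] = 8.0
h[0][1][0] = -30.0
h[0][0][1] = 59.0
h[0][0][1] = 59.0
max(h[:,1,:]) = 80.0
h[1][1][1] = 80.0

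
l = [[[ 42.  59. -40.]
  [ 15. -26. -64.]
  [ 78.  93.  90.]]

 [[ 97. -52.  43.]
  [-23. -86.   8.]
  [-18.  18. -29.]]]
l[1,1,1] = -86.0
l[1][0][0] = 97.0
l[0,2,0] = 78.0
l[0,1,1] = -26.0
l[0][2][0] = 78.0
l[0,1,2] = -64.0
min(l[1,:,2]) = -29.0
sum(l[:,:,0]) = 191.0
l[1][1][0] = -23.0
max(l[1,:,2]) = 43.0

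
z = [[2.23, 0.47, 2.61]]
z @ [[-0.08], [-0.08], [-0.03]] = [[-0.29]]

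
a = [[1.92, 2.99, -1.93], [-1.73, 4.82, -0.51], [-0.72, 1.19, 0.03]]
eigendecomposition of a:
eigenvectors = [[(-0.76+0j), (-0.76-0j), (0.46+0j)], [(-0.4-0.49j), -0.40+0.49j, (0.25+0j)], [(-0.05-0.15j), -0.05+0.15j, 0.85+0.00j]]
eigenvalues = [(3.39+1.55j), (3.39-1.55j), (-0+0j)]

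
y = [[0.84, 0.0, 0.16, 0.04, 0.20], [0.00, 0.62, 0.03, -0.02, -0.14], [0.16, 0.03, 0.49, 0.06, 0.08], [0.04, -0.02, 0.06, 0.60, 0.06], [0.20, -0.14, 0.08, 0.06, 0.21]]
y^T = [[0.84,0.00,0.16,0.04,0.2], [0.00,0.62,0.03,-0.02,-0.14], [0.16,0.03,0.49,0.06,0.08], [0.04,-0.02,0.06,0.60,0.06], [0.2,-0.14,0.08,0.06,0.21]]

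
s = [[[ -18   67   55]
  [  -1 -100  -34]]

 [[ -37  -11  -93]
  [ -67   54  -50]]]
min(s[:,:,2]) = -93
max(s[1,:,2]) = -50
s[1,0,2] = -93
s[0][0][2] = 55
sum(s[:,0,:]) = -37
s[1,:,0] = [-37, -67]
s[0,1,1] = -100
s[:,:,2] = [[55, -34], [-93, -50]]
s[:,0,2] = [55, -93]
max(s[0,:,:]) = 67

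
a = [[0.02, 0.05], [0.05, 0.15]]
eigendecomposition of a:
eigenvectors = [[-0.95, -0.32], [0.32, -0.95]]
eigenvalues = [0.0, 0.17]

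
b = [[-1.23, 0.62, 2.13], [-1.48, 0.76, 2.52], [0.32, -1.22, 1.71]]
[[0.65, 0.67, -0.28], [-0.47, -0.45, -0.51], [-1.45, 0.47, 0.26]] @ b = [[-1.88,1.25,2.59], [1.08,-0.01,-3.01], [1.17,-0.86,-1.46]]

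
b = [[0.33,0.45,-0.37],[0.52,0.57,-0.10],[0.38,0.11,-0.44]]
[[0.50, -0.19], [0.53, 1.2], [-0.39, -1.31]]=b @ [[-1.51, 0.24], [2.34, 2.55], [0.16, 3.82]]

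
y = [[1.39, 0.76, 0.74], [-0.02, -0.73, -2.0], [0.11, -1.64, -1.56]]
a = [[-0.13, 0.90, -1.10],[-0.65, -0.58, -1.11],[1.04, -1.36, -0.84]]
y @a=[[0.09,  -0.2,  -2.99], [-1.60,  3.13,  2.51], [-0.57,  3.17,  3.01]]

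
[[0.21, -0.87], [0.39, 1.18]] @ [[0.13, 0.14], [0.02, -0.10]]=[[0.01, 0.12],  [0.07, -0.06]]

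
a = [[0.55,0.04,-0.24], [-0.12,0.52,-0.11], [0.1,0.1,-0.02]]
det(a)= 0.015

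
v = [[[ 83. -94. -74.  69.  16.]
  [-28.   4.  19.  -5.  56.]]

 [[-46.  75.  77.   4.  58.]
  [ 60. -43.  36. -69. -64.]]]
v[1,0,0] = -46.0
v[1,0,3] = 4.0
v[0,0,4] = 16.0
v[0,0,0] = 83.0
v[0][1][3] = -5.0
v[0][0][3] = 69.0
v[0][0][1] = -94.0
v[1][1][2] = 36.0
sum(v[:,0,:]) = 168.0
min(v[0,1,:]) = -28.0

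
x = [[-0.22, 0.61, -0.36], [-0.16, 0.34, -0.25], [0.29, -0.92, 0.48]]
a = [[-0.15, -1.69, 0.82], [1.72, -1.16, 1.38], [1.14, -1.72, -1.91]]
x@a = [[0.67, 0.28, 1.35],[0.32, 0.31, 0.82],[-1.08, -0.25, -1.95]]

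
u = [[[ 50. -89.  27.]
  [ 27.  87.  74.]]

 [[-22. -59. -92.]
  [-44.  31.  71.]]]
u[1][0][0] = -22.0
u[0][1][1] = 87.0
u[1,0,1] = -59.0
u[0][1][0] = 27.0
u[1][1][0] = -44.0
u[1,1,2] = 71.0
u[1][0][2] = -92.0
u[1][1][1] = 31.0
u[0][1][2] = 74.0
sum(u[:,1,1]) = 118.0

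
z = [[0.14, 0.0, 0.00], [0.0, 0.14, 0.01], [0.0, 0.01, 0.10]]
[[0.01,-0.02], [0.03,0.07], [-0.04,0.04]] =z@[[0.07, -0.14],[0.23, 0.48],[-0.45, 0.37]]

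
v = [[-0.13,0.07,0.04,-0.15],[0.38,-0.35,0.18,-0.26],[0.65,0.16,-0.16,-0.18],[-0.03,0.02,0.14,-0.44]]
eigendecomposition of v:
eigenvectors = [[(-0.17+0j),(0.07+0j),(0.07+0.03j),(0.07-0.03j)],  [-0.42+0.00j,(0.35+0j),-0.95+0.00j,-0.95-0.00j],  [-0.84+0.00j,(0.85+0j),0.21-0.02j,(0.21+0.02j)],  [-0.28+0.00j,(0.38+0j),-0.21+0.06j,(-0.21-0.06j)]]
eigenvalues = [(-0.01+0j), (-0.12+0j), (-0.48+0.01j), (-0.48-0.01j)]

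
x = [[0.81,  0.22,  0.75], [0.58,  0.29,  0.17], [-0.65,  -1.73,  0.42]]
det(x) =-0.352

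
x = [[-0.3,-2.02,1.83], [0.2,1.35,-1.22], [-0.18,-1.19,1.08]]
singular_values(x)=[3.67, 0.0, 0.0]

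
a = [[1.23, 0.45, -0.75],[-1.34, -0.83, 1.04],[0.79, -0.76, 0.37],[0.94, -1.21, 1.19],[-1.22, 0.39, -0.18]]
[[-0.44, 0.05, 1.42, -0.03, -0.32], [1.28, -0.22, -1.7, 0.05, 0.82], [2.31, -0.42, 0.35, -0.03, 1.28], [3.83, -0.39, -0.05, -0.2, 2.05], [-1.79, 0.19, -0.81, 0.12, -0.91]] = a@[[0.75, 0.03, 0.77, -0.13, 0.32], [-1.95, 0.81, 0.05, -0.25, -1.25], [0.64, 0.47, -0.6, -0.32, 0.20]]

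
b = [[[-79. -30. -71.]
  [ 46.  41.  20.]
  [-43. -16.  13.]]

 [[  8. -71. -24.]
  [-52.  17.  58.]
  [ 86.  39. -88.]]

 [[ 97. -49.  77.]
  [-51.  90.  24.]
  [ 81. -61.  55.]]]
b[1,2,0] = 86.0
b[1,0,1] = -71.0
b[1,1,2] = 58.0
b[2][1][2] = 24.0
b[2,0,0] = 97.0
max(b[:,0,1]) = -30.0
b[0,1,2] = 20.0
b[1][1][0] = -52.0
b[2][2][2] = 55.0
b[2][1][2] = 24.0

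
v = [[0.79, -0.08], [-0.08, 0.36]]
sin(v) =[[0.71, -0.07], [-0.07, 0.35]]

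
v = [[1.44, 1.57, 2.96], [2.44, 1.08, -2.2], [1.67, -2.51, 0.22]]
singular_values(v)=[3.79, 3.35, 2.97]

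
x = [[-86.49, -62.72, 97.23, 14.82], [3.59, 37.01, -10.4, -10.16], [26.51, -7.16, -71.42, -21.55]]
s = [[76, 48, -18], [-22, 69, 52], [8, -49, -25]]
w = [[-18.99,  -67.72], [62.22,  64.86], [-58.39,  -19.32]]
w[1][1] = 64.86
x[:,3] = [14.82, -10.16, -21.55]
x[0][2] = 97.23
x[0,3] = 14.82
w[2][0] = -58.39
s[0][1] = 48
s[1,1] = 69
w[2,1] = -19.32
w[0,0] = -18.99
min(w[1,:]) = 62.22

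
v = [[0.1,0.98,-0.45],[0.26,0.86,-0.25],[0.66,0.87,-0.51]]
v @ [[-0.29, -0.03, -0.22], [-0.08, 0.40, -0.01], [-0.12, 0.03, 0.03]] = [[-0.05, 0.38, -0.05], [-0.11, 0.33, -0.07], [-0.20, 0.31, -0.17]]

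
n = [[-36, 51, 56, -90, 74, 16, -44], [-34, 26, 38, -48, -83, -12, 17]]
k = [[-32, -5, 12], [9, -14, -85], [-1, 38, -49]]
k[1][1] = -14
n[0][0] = -36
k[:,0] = [-32, 9, -1]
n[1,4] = -83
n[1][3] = -48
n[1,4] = -83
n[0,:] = [-36, 51, 56, -90, 74, 16, -44]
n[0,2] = 56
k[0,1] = -5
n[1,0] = -34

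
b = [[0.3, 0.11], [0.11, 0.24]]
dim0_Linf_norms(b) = [0.3, 0.24]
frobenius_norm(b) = 0.41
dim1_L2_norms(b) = [0.32, 0.26]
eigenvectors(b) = [[0.79, -0.61], [0.61, 0.79]]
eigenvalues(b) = [0.38, 0.16]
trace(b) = 0.54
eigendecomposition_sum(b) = [[0.24, 0.19], [0.19, 0.14]] + [[0.06, -0.08], [-0.08, 0.1]]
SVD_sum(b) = [[0.24, 0.19], [0.19, 0.14]] + [[0.06, -0.08], [-0.08, 0.1]]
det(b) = 0.06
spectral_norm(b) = 0.38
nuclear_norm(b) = 0.54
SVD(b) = [[-0.79, -0.61], [-0.61, 0.79]] @ diag([0.3840175425099138, 0.15598245749008618]) @ [[-0.79, -0.61],[-0.61, 0.79]]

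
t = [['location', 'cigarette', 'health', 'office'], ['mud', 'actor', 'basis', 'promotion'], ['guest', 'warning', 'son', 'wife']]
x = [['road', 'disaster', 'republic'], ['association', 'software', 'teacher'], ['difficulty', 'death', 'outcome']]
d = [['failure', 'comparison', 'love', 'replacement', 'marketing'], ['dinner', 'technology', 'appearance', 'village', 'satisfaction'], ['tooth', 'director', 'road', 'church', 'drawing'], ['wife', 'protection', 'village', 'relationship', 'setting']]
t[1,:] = ['mud', 'actor', 'basis', 'promotion']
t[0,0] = 'location'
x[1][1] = 'software'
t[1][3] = 'promotion'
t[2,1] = 'warning'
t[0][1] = 'cigarette'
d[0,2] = 'love'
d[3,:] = ['wife', 'protection', 'village', 'relationship', 'setting']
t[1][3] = 'promotion'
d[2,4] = 'drawing'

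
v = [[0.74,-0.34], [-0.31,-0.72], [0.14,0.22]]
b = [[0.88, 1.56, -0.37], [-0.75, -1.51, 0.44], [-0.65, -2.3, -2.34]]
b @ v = [[0.12, -1.50], [-0.03, 1.44], [-0.10, 1.36]]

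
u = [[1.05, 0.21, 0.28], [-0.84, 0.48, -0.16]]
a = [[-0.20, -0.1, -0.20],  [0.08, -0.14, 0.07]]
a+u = [[0.85, 0.11, 0.08],[-0.76, 0.34, -0.09]]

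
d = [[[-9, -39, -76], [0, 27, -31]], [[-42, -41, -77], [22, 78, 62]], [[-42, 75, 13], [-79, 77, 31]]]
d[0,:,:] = [[-9, -39, -76], [0, 27, -31]]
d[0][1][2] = -31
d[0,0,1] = -39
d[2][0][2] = 13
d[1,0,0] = -42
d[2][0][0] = -42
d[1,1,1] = 78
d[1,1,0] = 22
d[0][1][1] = 27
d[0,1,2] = -31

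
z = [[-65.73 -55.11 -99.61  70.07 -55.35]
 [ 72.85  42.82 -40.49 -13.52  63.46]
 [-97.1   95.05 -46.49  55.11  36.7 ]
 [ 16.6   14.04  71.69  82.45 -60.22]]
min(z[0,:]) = -99.61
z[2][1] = 95.05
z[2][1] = 95.05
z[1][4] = 63.46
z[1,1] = 42.82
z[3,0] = 16.6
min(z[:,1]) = -55.11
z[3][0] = 16.6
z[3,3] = 82.45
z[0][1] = -55.11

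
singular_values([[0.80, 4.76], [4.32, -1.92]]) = [5.34, 4.14]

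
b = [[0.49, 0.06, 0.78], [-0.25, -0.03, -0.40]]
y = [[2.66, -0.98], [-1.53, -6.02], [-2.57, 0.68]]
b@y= [[-0.79, -0.31], [0.41, 0.15]]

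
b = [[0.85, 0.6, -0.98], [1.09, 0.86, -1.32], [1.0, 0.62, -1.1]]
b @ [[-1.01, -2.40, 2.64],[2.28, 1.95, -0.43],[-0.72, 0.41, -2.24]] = [[1.22, -1.27, 4.18], [1.81, -1.48, 5.46], [1.2, -1.64, 4.84]]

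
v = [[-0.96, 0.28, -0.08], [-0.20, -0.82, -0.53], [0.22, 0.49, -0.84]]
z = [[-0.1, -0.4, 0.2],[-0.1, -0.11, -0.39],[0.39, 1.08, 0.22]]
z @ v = [[0.22, 0.40, 0.05], [0.03, -0.13, 0.39], [-0.54, -0.67, -0.79]]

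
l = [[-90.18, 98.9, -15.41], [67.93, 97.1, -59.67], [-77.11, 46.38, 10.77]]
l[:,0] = [-90.18, 67.93, -77.11]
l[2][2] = 10.77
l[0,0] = -90.18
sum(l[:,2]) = -64.31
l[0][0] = -90.18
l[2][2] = 10.77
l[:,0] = [-90.18, 67.93, -77.11]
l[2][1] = 46.38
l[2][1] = 46.38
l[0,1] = 98.9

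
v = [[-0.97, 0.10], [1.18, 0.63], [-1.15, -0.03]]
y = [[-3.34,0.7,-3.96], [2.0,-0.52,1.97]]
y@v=[[8.62, 0.23], [-4.82, -0.19]]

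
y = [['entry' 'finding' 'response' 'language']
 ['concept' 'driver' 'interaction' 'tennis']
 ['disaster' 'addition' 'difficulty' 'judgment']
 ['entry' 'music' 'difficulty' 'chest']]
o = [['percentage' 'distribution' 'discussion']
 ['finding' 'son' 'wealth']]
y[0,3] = 'language'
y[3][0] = 'entry'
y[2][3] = 'judgment'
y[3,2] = 'difficulty'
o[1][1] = 'son'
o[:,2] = ['discussion', 'wealth']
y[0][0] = 'entry'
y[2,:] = ['disaster', 'addition', 'difficulty', 'judgment']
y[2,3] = 'judgment'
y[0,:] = ['entry', 'finding', 'response', 'language']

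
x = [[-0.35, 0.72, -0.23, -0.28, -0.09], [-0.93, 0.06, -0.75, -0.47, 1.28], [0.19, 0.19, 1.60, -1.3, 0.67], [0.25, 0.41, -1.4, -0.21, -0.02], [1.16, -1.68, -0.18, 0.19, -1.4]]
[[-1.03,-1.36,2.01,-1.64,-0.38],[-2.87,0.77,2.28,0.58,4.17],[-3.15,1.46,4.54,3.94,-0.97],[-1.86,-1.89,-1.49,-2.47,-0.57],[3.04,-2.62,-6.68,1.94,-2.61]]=x @ [[-0.65, 0.96, -1.98, 0.11, -2.11], [-0.85, 0.05, 1.81, -2.16, -1.24], [0.65, 1.21, 1.45, 1.32, -0.45], [2.25, 1.91, -1.43, -1.21, 0.6], [-1.47, 2.71, 0.58, 0.96, 1.74]]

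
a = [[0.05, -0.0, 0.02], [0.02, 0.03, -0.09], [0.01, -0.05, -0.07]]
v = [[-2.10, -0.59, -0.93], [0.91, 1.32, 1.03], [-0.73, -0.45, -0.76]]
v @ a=[[-0.13, 0.03, 0.08], [0.08, -0.01, -0.17], [-0.05, 0.02, 0.08]]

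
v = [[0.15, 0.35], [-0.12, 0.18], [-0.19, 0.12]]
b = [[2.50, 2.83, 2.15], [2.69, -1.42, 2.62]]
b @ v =[[-0.37, 1.64], [0.08, 1.0]]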